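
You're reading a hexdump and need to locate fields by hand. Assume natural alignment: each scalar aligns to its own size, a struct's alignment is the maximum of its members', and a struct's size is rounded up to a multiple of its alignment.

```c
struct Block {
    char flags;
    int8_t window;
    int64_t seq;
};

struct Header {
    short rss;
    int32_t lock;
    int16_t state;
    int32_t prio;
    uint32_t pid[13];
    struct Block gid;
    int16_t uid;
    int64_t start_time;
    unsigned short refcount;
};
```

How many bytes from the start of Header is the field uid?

Block: @0: flags [1B, align 1] → 1; @1: window [1B, align 1] → 2; +6 pad (align 8); @8: seq [8B, align 8] → 16; size 16, align 8
@0: rss [2B, align 2] → 2
+2 pad (align 4)
@4: lock [4B, align 4] → 8
@8: state [2B, align 2] → 10
+2 pad (align 4)
@12: prio [4B, align 4] → 16
@16: pid [52B, align 4] → 68
+4 pad (align 8)
@72: gid [16B, align 8] → 88
@88: uid [2B, align 2] → 90

88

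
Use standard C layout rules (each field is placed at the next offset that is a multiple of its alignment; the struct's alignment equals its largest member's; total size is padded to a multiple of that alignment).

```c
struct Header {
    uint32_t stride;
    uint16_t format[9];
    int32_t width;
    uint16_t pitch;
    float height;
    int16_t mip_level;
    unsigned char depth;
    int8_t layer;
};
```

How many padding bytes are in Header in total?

@0: stride [4B, align 4] → 4
@4: format [18B, align 2] → 22
+2 pad (align 4)
@24: width [4B, align 4] → 28
@28: pitch [2B, align 2] → 30
+2 pad (align 4)
@32: height [4B, align 4] → 36
@36: mip_level [2B, align 2] → 38
@38: depth [1B, align 1] → 39
@39: layer [1B, align 1] → 40
size 40, align 4
data bytes 36, size 40 → padding 4

4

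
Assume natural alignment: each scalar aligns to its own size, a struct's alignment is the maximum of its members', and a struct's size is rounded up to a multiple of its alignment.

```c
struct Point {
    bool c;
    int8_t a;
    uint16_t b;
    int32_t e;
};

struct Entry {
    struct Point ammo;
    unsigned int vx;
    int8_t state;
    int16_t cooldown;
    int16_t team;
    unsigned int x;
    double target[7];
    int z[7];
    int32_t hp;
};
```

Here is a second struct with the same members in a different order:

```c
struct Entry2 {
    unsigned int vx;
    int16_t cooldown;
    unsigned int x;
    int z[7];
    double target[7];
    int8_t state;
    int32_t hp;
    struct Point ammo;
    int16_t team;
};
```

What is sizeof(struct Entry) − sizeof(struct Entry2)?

Point: @0: c [1B, align 1] → 1; @1: a [1B, align 1] → 2; @2: b [2B, align 2] → 4; @4: e [4B, align 4] → 8; size 8, align 4
@0: ammo [8B, align 4] → 8
@8: vx [4B, align 4] → 12
@12: state [1B, align 1] → 13
+1 pad (align 2)
@14: cooldown [2B, align 2] → 16
@16: team [2B, align 2] → 18
+2 pad (align 4)
@20: x [4B, align 4] → 24
@24: target [56B, align 8] → 80
@80: z [28B, align 4] → 108
@108: hp [4B, align 4] → 112
size 112, align 8
— Entry2 —
@0: vx [4B, align 4] → 4
@4: cooldown [2B, align 2] → 6
+2 pad (align 4)
@8: x [4B, align 4] → 12
@12: z [28B, align 4] → 40
@40: target [56B, align 8] → 96
@96: state [1B, align 1] → 97
+3 pad (align 4)
@100: hp [4B, align 4] → 104
@104: ammo [8B, align 4] → 112
@112: team [2B, align 2] → 114
+6 tail pad (align 8)
size 120, align 8
112 − 120 = -8

-8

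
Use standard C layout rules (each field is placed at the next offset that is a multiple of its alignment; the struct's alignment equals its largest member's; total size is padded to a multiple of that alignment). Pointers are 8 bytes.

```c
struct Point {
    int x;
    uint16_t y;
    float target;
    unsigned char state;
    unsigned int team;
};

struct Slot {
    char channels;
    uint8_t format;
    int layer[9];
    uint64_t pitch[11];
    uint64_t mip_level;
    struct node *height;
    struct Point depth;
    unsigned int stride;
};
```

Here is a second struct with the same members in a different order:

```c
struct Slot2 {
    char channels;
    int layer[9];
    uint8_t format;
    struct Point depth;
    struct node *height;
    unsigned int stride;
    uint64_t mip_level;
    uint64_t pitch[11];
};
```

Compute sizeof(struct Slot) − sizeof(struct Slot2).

-8

Point: @0: x [4B, align 4] → 4; @4: y [2B, align 2] → 6; +2 pad (align 4); @8: target [4B, align 4] → 12; @12: state [1B, align 1] → 13; +3 pad (align 4); @16: team [4B, align 4] → 20; size 20, align 4
@0: channels [1B, align 1] → 1
@1: format [1B, align 1] → 2
+2 pad (align 4)
@4: layer [36B, align 4] → 40
@40: pitch [88B, align 8] → 128
@128: mip_level [8B, align 8] → 136
@136: height [8B, align 8] → 144
@144: depth [20B, align 4] → 164
@164: stride [4B, align 4] → 168
size 168, align 8
— Slot2 —
@0: channels [1B, align 1] → 1
+3 pad (align 4)
@4: layer [36B, align 4] → 40
@40: format [1B, align 1] → 41
+3 pad (align 4)
@44: depth [20B, align 4] → 64
@64: height [8B, align 8] → 72
@72: stride [4B, align 4] → 76
+4 pad (align 8)
@80: mip_level [8B, align 8] → 88
@88: pitch [88B, align 8] → 176
size 176, align 8
168 − 176 = -8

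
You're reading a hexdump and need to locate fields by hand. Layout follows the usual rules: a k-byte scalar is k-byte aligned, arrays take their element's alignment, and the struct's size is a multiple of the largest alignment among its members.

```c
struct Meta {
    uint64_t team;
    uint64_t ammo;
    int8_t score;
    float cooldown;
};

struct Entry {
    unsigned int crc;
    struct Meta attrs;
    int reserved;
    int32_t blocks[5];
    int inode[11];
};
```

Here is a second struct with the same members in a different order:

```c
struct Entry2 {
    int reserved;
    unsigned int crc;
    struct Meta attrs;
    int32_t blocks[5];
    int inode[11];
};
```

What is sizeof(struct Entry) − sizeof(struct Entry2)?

8

Meta: team at 0 (size 8, align 8) → ends 8; ammo at 8 (size 8, align 8) → ends 16; score at 16 (size 1, align 1) → ends 17; pad 3 to align 4 for cooldown; cooldown at 20 (size 4, align 4) → ends 24; total 24 bytes, alignment 8
crc at 0 (size 4, align 4) → ends 4
pad 4 to align 8 for attrs
attrs at 8 (size 24, align 8) → ends 32
reserved at 32 (size 4, align 4) → ends 36
blocks at 36 (size 20, align 4) → ends 56
inode at 56 (size 44, align 4) → ends 100
tail pad 4 to reach multiple of 8
total 104 bytes, alignment 8
— Entry2 —
reserved at 0 (size 4, align 4) → ends 4
crc at 4 (size 4, align 4) → ends 8
attrs at 8 (size 24, align 8) → ends 32
blocks at 32 (size 20, align 4) → ends 52
inode at 52 (size 44, align 4) → ends 96
total 96 bytes, alignment 8
104 − 96 = 8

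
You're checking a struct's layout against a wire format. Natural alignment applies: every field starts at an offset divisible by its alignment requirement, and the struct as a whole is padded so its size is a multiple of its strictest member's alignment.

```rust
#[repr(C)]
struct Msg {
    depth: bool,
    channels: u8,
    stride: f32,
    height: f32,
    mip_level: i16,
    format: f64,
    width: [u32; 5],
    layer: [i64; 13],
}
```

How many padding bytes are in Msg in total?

@0: depth [1B, align 1] → 1
@1: channels [1B, align 1] → 2
+2 pad (align 4)
@4: stride [4B, align 4] → 8
@8: height [4B, align 4] → 12
@12: mip_level [2B, align 2] → 14
+2 pad (align 8)
@16: format [8B, align 8] → 24
@24: width [20B, align 4] → 44
+4 pad (align 8)
@48: layer [104B, align 8] → 152
size 152, align 8
data bytes 144, size 152 → padding 8

8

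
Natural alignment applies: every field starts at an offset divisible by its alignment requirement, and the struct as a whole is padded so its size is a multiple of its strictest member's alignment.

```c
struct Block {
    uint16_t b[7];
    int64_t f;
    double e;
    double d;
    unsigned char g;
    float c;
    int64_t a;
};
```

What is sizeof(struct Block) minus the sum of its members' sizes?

b at 0 (size 14, align 2) → ends 14
pad 2 to align 8 for f
f at 16 (size 8, align 8) → ends 24
e at 24 (size 8, align 8) → ends 32
d at 32 (size 8, align 8) → ends 40
g at 40 (size 1, align 1) → ends 41
pad 3 to align 4 for c
c at 44 (size 4, align 4) → ends 48
a at 48 (size 8, align 8) → ends 56
total 56 bytes, alignment 8
data bytes 51, size 56 → padding 5

5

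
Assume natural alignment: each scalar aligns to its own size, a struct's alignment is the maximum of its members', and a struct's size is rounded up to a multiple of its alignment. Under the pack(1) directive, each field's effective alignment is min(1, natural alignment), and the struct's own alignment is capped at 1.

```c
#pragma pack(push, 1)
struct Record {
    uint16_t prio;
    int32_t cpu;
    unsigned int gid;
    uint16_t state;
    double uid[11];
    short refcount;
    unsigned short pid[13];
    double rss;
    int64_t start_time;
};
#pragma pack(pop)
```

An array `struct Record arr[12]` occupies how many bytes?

1728

0..2  prio  (2B, 1-aligned)
2..6  cpu  (4B, 1-aligned)
6..10  gid  (4B, 1-aligned)
10..12  state  (2B, 1-aligned)
12..100  uid  (88B, 1-aligned)
100..102  refcount  (2B, 1-aligned)
102..128  pid  (26B, 1-aligned)
128..136  rss  (8B, 1-aligned)
136..144  start_time  (8B, 1-aligned)
sizeof = 144, alignof = 1
array of 12: 12 × 144 = 1728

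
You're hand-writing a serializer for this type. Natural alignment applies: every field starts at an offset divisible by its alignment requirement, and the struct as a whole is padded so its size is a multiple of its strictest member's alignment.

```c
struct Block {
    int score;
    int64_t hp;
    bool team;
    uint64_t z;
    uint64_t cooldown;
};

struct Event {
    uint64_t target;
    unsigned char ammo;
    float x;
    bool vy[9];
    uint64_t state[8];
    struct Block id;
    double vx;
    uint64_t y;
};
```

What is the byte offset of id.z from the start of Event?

Block: 0..4  score  (4B, 4-aligned); 4..8  -- padding (4B); 8..16  hp  (8B, 8-aligned); 16..17  team  (1B, 1-aligned); 17..24  -- padding (7B); 24..32  z  (8B, 8-aligned); 32..40  cooldown  (8B, 8-aligned); sizeof = 40, alignof = 8
0..8  target  (8B, 8-aligned)
8..9  ammo  (1B, 1-aligned)
9..12  -- padding (3B)
12..16  x  (4B, 4-aligned)
16..25  vy  (9B, 1-aligned)
25..32  -- padding (7B)
32..96  state  (64B, 8-aligned)
96..136  id  (40B, 8-aligned)
within Block: z at 24
96 + 24 = 120

120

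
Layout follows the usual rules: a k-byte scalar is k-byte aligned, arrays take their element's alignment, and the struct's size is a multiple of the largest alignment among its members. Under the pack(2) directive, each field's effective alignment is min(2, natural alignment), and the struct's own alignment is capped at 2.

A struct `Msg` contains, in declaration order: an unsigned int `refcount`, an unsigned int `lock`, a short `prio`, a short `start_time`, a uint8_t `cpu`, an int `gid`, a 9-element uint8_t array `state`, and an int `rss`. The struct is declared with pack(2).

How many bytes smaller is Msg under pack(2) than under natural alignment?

natural layout:
  @0: refcount [4B, align 4] → 4
  @4: lock [4B, align 4] → 8
  @8: prio [2B, align 2] → 10
  @10: start_time [2B, align 2] → 12
  @12: cpu [1B, align 1] → 13
  +3 pad (align 4)
  @16: gid [4B, align 4] → 20
  @20: state [9B, align 1] → 29
  +3 pad (align 4)
  @32: rss [4B, align 4] → 36
  size 36, align 4
packed(2) layout:
  @0: refcount [4B, align 2] → 4
  @4: lock [4B, align 2] → 8
  @8: prio [2B, align 2] → 10
  @10: start_time [2B, align 2] → 12
  @12: cpu [1B, align 1] → 13
  +1 pad (align 2)
  @14: gid [4B, align 2] → 18
  @18: state [9B, align 1] → 27
  +1 pad (align 2)
  @28: rss [4B, align 2] → 32
  size 32, align 2
36 − 32 = 4

4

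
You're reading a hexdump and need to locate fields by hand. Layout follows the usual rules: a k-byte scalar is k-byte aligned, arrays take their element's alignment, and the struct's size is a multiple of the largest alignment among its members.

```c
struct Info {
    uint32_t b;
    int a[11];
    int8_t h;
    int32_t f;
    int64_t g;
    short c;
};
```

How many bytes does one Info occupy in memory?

72

@0: b [4B, align 4] → 4
@4: a [44B, align 4] → 48
@48: h [1B, align 1] → 49
+3 pad (align 4)
@52: f [4B, align 4] → 56
@56: g [8B, align 8] → 64
@64: c [2B, align 2] → 66
+6 tail pad (align 8)
size 72, align 8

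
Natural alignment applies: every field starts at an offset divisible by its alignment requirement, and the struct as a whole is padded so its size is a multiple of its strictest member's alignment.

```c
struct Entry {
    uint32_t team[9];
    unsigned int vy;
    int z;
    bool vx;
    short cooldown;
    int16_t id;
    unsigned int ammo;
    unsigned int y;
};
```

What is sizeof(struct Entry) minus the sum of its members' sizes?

@0: team [36B, align 4] → 36
@36: vy [4B, align 4] → 40
@40: z [4B, align 4] → 44
@44: vx [1B, align 1] → 45
+1 pad (align 2)
@46: cooldown [2B, align 2] → 48
@48: id [2B, align 2] → 50
+2 pad (align 4)
@52: ammo [4B, align 4] → 56
@56: y [4B, align 4] → 60
size 60, align 4
data bytes 57, size 60 → padding 3

3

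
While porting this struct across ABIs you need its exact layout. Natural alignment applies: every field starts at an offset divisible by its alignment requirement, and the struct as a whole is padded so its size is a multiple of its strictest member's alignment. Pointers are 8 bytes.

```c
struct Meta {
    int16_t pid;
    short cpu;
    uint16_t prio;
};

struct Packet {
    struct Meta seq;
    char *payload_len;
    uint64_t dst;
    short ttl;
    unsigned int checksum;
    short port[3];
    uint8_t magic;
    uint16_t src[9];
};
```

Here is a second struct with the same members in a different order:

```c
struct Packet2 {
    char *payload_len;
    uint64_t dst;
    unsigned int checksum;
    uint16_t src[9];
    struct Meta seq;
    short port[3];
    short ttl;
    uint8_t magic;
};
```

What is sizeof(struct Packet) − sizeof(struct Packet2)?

Meta: pid at 0 (size 2, align 2) → ends 2; cpu at 2 (size 2, align 2) → ends 4; prio at 4 (size 2, align 2) → ends 6; total 6 bytes, alignment 2
seq at 0 (size 6, align 2) → ends 6
pad 2 to align 8 for payload_len
payload_len at 8 (size 8, align 8) → ends 16
dst at 16 (size 8, align 8) → ends 24
ttl at 24 (size 2, align 2) → ends 26
pad 2 to align 4 for checksum
checksum at 28 (size 4, align 4) → ends 32
port at 32 (size 6, align 2) → ends 38
magic at 38 (size 1, align 1) → ends 39
pad 1 to align 2 for src
src at 40 (size 18, align 2) → ends 58
tail pad 6 to reach multiple of 8
total 64 bytes, alignment 8
— Packet2 —
payload_len at 0 (size 8, align 8) → ends 8
dst at 8 (size 8, align 8) → ends 16
checksum at 16 (size 4, align 4) → ends 20
src at 20 (size 18, align 2) → ends 38
seq at 38 (size 6, align 2) → ends 44
port at 44 (size 6, align 2) → ends 50
ttl at 50 (size 2, align 2) → ends 52
magic at 52 (size 1, align 1) → ends 53
tail pad 3 to reach multiple of 8
total 56 bytes, alignment 8
64 − 56 = 8

8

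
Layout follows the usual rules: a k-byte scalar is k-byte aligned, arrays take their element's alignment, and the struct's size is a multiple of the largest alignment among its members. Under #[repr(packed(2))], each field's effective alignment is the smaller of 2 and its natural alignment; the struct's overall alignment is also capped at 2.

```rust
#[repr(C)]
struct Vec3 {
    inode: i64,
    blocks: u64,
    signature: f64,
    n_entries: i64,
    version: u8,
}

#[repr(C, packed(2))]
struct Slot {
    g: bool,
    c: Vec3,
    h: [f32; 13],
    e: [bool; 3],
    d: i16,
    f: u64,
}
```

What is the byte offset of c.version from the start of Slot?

Vec3: inode at 0 (size 8, align 8) → ends 8; blocks at 8 (size 8, align 8) → ends 16; signature at 16 (size 8, align 8) → ends 24; n_entries at 24 (size 8, align 8) → ends 32; version at 32 (size 1, align 1) → ends 33; tail pad 7 to reach multiple of 8; total 40 bytes, alignment 8
g at 0 (size 1, align 1) → ends 1
pad 1 to align 2 for c
c at 2 (size 40, align 2) → ends 42
within Vec3: version at 32
2 + 32 = 34

34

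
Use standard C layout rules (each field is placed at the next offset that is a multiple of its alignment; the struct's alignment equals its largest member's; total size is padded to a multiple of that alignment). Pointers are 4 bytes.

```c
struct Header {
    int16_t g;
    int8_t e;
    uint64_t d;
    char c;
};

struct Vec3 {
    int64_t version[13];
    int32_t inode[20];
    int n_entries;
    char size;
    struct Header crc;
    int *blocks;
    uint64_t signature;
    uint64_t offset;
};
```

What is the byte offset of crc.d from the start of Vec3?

Header: @0: g [2B, align 2] → 2; @2: e [1B, align 1] → 3; +5 pad (align 8); @8: d [8B, align 8] → 16; @16: c [1B, align 1] → 17; +7 tail pad (align 8); size 24, align 8
@0: version [104B, align 8] → 104
@104: inode [80B, align 4] → 184
@184: n_entries [4B, align 4] → 188
@188: size [1B, align 1] → 189
+3 pad (align 8)
@192: crc [24B, align 8] → 216
within Header: d at 8
192 + 8 = 200

200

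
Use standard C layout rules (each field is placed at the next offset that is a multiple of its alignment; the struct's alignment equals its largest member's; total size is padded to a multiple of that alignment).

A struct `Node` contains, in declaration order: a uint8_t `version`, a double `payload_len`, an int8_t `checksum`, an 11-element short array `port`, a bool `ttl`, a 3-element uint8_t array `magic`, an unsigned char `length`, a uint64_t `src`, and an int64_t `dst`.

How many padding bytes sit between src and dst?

0

version at 0 (size 1, align 1) → ends 1
pad 7 to align 8 for payload_len
payload_len at 8 (size 8, align 8) → ends 16
checksum at 16 (size 1, align 1) → ends 17
pad 1 to align 2 for port
port at 18 (size 22, align 2) → ends 40
ttl at 40 (size 1, align 1) → ends 41
magic at 41 (size 3, align 1) → ends 44
length at 44 (size 1, align 1) → ends 45
pad 3 to align 8 for src
src at 48 (size 8, align 8) → ends 56
dst at 56 (size 8, align 8) → ends 64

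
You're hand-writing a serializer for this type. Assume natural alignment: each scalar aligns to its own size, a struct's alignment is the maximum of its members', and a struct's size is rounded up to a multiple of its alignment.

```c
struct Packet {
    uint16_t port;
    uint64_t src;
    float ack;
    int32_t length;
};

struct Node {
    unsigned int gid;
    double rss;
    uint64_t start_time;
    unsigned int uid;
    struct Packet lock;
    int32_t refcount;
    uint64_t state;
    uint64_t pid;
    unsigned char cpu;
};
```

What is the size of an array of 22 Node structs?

1936

Packet: @0: port [2B, align 2] → 2; +6 pad (align 8); @8: src [8B, align 8] → 16; @16: ack [4B, align 4] → 20; @20: length [4B, align 4] → 24; size 24, align 8
@0: gid [4B, align 4] → 4
+4 pad (align 8)
@8: rss [8B, align 8] → 16
@16: start_time [8B, align 8] → 24
@24: uid [4B, align 4] → 28
+4 pad (align 8)
@32: lock [24B, align 8] → 56
@56: refcount [4B, align 4] → 60
+4 pad (align 8)
@64: state [8B, align 8] → 72
@72: pid [8B, align 8] → 80
@80: cpu [1B, align 1] → 81
+7 tail pad (align 8)
size 88, align 8
array of 22: 22 × 88 = 1936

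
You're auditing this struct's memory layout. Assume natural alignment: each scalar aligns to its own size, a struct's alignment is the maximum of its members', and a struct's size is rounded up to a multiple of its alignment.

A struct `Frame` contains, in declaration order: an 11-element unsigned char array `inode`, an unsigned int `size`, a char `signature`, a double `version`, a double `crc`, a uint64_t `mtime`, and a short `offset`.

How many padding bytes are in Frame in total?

14

0..11  inode  (11B, 1-aligned)
11..12  -- padding (1B)
12..16  size  (4B, 4-aligned)
16..17  signature  (1B, 1-aligned)
17..24  -- padding (7B)
24..32  version  (8B, 8-aligned)
32..40  crc  (8B, 8-aligned)
40..48  mtime  (8B, 8-aligned)
48..50  offset  (2B, 2-aligned)
50..56  -- tail padding (6B)
sizeof = 56, alignof = 8
data bytes 42, size 56 → padding 14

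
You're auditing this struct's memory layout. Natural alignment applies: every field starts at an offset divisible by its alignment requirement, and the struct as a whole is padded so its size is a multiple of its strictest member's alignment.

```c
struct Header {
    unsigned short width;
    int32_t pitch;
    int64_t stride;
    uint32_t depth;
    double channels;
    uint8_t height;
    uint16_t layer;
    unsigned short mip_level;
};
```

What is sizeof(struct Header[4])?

@0: width [2B, align 2] → 2
+2 pad (align 4)
@4: pitch [4B, align 4] → 8
@8: stride [8B, align 8] → 16
@16: depth [4B, align 4] → 20
+4 pad (align 8)
@24: channels [8B, align 8] → 32
@32: height [1B, align 1] → 33
+1 pad (align 2)
@34: layer [2B, align 2] → 36
@36: mip_level [2B, align 2] → 38
+2 tail pad (align 8)
size 40, align 8
array of 4: 4 × 40 = 160

160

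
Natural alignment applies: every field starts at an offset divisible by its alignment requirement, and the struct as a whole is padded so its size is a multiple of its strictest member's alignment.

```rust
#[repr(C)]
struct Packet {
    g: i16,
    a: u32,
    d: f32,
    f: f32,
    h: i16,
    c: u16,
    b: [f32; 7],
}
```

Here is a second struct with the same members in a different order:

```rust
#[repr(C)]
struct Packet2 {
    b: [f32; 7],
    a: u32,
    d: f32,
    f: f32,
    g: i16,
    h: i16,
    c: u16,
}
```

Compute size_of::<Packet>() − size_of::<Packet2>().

g at 0 (size 2, align 2) → ends 2
pad 2 to align 4 for a
a at 4 (size 4, align 4) → ends 8
d at 8 (size 4, align 4) → ends 12
f at 12 (size 4, align 4) → ends 16
h at 16 (size 2, align 2) → ends 18
c at 18 (size 2, align 2) → ends 20
b at 20 (size 28, align 4) → ends 48
total 48 bytes, alignment 4
— Packet2 —
b at 0 (size 28, align 4) → ends 28
a at 28 (size 4, align 4) → ends 32
d at 32 (size 4, align 4) → ends 36
f at 36 (size 4, align 4) → ends 40
g at 40 (size 2, align 2) → ends 42
h at 42 (size 2, align 2) → ends 44
c at 44 (size 2, align 2) → ends 46
tail pad 2 to reach multiple of 4
total 48 bytes, alignment 4
48 − 48 = 0

0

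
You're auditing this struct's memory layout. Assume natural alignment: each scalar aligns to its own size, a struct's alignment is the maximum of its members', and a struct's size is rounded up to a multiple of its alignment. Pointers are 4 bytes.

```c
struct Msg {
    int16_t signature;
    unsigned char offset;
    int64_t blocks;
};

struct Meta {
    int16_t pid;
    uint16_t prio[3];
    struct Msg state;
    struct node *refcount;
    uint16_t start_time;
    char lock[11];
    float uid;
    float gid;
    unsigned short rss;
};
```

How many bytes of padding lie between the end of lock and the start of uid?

Msg: signature at 0 (size 2, align 2) → ends 2; offset at 2 (size 1, align 1) → ends 3; pad 5 to align 8 for blocks; blocks at 8 (size 8, align 8) → ends 16; total 16 bytes, alignment 8
pid at 0 (size 2, align 2) → ends 2
prio at 2 (size 6, align 2) → ends 8
state at 8 (size 16, align 8) → ends 24
refcount at 24 (size 4, align 4) → ends 28
start_time at 28 (size 2, align 2) → ends 30
lock at 30 (size 11, align 1) → ends 41
pad 3 to align 4 for uid
uid at 44 (size 4, align 4) → ends 48

3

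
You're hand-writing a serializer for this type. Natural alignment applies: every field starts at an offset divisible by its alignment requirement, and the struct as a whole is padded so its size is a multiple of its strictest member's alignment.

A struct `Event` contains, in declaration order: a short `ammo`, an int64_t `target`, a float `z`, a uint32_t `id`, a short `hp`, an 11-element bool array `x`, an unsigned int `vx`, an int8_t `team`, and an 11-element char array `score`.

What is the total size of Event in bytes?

ammo at 0 (size 2, align 2) → ends 2
pad 6 to align 8 for target
target at 8 (size 8, align 8) → ends 16
z at 16 (size 4, align 4) → ends 20
id at 20 (size 4, align 4) → ends 24
hp at 24 (size 2, align 2) → ends 26
x at 26 (size 11, align 1) → ends 37
pad 3 to align 4 for vx
vx at 40 (size 4, align 4) → ends 44
team at 44 (size 1, align 1) → ends 45
score at 45 (size 11, align 1) → ends 56
total 56 bytes, alignment 8

56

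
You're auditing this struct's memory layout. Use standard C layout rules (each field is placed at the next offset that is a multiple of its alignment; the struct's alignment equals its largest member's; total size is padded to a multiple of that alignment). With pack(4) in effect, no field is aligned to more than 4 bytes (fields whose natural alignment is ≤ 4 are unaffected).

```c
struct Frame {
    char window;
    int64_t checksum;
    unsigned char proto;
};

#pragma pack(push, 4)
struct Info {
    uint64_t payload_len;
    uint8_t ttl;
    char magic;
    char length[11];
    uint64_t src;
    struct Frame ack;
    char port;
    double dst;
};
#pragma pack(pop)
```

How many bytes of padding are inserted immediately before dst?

3

Frame: window at 0 (size 1, align 1) → ends 1; pad 7 to align 8 for checksum; checksum at 8 (size 8, align 8) → ends 16; proto at 16 (size 1, align 1) → ends 17; tail pad 7 to reach multiple of 8; total 24 bytes, alignment 8
payload_len at 0 (size 8, align 4) → ends 8
ttl at 8 (size 1, align 1) → ends 9
magic at 9 (size 1, align 1) → ends 10
length at 10 (size 11, align 1) → ends 21
pad 3 to align 4 for src
src at 24 (size 8, align 4) → ends 32
ack at 32 (size 24, align 4) → ends 56
port at 56 (size 1, align 1) → ends 57
pad 3 to align 4 for dst
dst at 60 (size 8, align 4) → ends 68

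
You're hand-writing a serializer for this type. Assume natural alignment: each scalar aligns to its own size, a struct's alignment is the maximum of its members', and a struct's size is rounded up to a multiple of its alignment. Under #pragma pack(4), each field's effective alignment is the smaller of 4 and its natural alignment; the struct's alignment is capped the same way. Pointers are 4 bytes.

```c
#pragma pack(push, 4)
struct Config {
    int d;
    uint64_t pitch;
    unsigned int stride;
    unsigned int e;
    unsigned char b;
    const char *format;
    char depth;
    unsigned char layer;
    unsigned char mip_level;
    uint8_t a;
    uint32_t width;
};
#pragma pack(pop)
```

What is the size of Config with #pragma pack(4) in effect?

36

@0: d [4B, align 4] → 4
@4: pitch [8B, align 4] → 12
@12: stride [4B, align 4] → 16
@16: e [4B, align 4] → 20
@20: b [1B, align 1] → 21
+3 pad (align 4)
@24: format [4B, align 4] → 28
@28: depth [1B, align 1] → 29
@29: layer [1B, align 1] → 30
@30: mip_level [1B, align 1] → 31
@31: a [1B, align 1] → 32
@32: width [4B, align 4] → 36
size 36, align 4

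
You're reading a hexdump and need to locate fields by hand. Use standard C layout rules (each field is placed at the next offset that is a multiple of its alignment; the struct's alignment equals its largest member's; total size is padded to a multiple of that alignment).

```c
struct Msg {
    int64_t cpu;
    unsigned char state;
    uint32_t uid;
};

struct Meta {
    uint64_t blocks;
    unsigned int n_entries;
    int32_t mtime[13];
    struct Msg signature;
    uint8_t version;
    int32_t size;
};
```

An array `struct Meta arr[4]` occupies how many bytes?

Msg: @0: cpu [8B, align 8] → 8; @8: state [1B, align 1] → 9; +3 pad (align 4); @12: uid [4B, align 4] → 16; size 16, align 8
@0: blocks [8B, align 8] → 8
@8: n_entries [4B, align 4] → 12
@12: mtime [52B, align 4] → 64
@64: signature [16B, align 8] → 80
@80: version [1B, align 1] → 81
+3 pad (align 4)
@84: size [4B, align 4] → 88
size 88, align 8
array of 4: 4 × 88 = 352

352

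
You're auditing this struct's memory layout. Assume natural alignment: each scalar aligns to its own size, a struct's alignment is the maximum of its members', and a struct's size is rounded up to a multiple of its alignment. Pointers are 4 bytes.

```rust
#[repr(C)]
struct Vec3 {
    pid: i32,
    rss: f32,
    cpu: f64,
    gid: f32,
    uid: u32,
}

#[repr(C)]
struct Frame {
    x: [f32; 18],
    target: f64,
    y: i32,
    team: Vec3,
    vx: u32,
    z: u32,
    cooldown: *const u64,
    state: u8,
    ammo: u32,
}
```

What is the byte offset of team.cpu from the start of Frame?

96

Vec3: @0: pid [4B, align 4] → 4; @4: rss [4B, align 4] → 8; @8: cpu [8B, align 8] → 16; @16: gid [4B, align 4] → 20; @20: uid [4B, align 4] → 24; size 24, align 8
@0: x [72B, align 4] → 72
@72: target [8B, align 8] → 80
@80: y [4B, align 4] → 84
+4 pad (align 8)
@88: team [24B, align 8] → 112
within Vec3: cpu at 8
88 + 8 = 96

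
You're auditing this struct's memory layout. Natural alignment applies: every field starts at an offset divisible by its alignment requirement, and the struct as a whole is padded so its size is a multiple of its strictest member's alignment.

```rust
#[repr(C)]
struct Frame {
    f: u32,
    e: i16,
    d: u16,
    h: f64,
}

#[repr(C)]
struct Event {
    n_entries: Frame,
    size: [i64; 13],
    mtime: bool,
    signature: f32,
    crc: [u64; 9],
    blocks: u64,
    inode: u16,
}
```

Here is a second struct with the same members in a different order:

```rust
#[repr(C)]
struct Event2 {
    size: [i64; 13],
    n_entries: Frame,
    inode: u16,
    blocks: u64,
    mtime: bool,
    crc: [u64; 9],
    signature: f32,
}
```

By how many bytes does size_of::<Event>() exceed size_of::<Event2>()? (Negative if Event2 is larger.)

-8

Frame: @0: f [4B, align 4] → 4; @4: e [2B, align 2] → 6; @6: d [2B, align 2] → 8; @8: h [8B, align 8] → 16; size 16, align 8
@0: n_entries [16B, align 8] → 16
@16: size [104B, align 8] → 120
@120: mtime [1B, align 1] → 121
+3 pad (align 4)
@124: signature [4B, align 4] → 128
@128: crc [72B, align 8] → 200
@200: blocks [8B, align 8] → 208
@208: inode [2B, align 2] → 210
+6 tail pad (align 8)
size 216, align 8
— Event2 —
@0: size [104B, align 8] → 104
@104: n_entries [16B, align 8] → 120
@120: inode [2B, align 2] → 122
+6 pad (align 8)
@128: blocks [8B, align 8] → 136
@136: mtime [1B, align 1] → 137
+7 pad (align 8)
@144: crc [72B, align 8] → 216
@216: signature [4B, align 4] → 220
+4 tail pad (align 8)
size 224, align 8
216 − 224 = -8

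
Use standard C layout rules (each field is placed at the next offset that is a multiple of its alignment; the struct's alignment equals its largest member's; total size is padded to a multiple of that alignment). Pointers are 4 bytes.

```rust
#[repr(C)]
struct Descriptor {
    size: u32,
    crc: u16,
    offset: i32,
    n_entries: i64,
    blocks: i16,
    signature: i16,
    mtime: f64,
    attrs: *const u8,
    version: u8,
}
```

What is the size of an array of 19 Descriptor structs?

0..4  size  (4B, 4-aligned)
4..6  crc  (2B, 2-aligned)
6..8  -- padding (2B)
8..12  offset  (4B, 4-aligned)
12..16  -- padding (4B)
16..24  n_entries  (8B, 8-aligned)
24..26  blocks  (2B, 2-aligned)
26..28  signature  (2B, 2-aligned)
28..32  -- padding (4B)
32..40  mtime  (8B, 8-aligned)
40..44  attrs  (4B, 4-aligned)
44..45  version  (1B, 1-aligned)
45..48  -- tail padding (3B)
sizeof = 48, alignof = 8
array of 19: 19 × 48 = 912

912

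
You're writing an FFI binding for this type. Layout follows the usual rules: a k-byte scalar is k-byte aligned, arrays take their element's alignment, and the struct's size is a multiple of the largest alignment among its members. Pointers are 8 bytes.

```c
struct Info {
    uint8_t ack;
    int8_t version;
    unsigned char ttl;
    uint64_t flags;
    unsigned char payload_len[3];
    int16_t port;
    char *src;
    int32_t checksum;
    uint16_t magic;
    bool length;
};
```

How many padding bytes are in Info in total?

9

ack at 0 (size 1, align 1) → ends 1
version at 1 (size 1, align 1) → ends 2
ttl at 2 (size 1, align 1) → ends 3
pad 5 to align 8 for flags
flags at 8 (size 8, align 8) → ends 16
payload_len at 16 (size 3, align 1) → ends 19
pad 1 to align 2 for port
port at 20 (size 2, align 2) → ends 22
pad 2 to align 8 for src
src at 24 (size 8, align 8) → ends 32
checksum at 32 (size 4, align 4) → ends 36
magic at 36 (size 2, align 2) → ends 38
length at 38 (size 1, align 1) → ends 39
tail pad 1 to reach multiple of 8
total 40 bytes, alignment 8
data bytes 31, size 40 → padding 9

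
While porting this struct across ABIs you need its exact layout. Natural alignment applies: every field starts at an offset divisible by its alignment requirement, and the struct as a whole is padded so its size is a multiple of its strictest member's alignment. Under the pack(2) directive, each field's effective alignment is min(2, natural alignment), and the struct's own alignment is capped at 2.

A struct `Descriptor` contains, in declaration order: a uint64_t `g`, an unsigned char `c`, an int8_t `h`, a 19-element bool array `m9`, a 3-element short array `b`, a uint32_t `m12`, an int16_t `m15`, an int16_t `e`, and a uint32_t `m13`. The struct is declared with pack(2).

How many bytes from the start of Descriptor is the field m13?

g at 0 (size 8, align 2) → ends 8
c at 8 (size 1, align 1) → ends 9
h at 9 (size 1, align 1) → ends 10
m9 at 10 (size 19, align 1) → ends 29
pad 1 to align 2 for b
b at 30 (size 6, align 2) → ends 36
m12 at 36 (size 4, align 2) → ends 40
m15 at 40 (size 2, align 2) → ends 42
e at 42 (size 2, align 2) → ends 44
m13 at 44 (size 4, align 2) → ends 48

44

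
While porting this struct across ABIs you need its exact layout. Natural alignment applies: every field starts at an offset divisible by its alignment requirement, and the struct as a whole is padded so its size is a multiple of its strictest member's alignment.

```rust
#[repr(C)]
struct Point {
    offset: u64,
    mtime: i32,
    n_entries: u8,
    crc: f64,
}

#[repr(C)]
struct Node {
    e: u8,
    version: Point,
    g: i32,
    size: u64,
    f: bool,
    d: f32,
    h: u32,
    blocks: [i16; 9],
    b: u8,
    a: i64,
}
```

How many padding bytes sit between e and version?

7

Point: @0: offset [8B, align 8] → 8; @8: mtime [4B, align 4] → 12; @12: n_entries [1B, align 1] → 13; +3 pad (align 8); @16: crc [8B, align 8] → 24; size 24, align 8
@0: e [1B, align 1] → 1
+7 pad (align 8)
@8: version [24B, align 8] → 32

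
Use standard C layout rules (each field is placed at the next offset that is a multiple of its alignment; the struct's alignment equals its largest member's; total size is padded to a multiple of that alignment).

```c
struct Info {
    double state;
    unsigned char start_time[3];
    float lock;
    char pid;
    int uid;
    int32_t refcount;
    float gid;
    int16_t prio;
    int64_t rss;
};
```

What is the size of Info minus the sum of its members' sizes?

0..8  state  (8B, 8-aligned)
8..11  start_time  (3B, 1-aligned)
11..12  -- padding (1B)
12..16  lock  (4B, 4-aligned)
16..17  pid  (1B, 1-aligned)
17..20  -- padding (3B)
20..24  uid  (4B, 4-aligned)
24..28  refcount  (4B, 4-aligned)
28..32  gid  (4B, 4-aligned)
32..34  prio  (2B, 2-aligned)
34..40  -- padding (6B)
40..48  rss  (8B, 8-aligned)
sizeof = 48, alignof = 8
data bytes 38, size 48 → padding 10

10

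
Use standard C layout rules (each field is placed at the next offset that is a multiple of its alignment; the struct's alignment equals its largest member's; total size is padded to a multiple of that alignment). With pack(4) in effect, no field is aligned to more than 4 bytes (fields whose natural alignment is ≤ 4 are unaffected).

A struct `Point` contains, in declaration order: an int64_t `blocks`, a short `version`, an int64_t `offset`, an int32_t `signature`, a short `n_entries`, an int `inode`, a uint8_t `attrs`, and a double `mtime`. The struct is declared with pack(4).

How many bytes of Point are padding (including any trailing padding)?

@0: blocks [8B, align 4] → 8
@8: version [2B, align 2] → 10
+2 pad (align 4)
@12: offset [8B, align 4] → 20
@20: signature [4B, align 4] → 24
@24: n_entries [2B, align 2] → 26
+2 pad (align 4)
@28: inode [4B, align 4] → 32
@32: attrs [1B, align 1] → 33
+3 pad (align 4)
@36: mtime [8B, align 4] → 44
size 44, align 4
data bytes 37, size 44 → padding 7

7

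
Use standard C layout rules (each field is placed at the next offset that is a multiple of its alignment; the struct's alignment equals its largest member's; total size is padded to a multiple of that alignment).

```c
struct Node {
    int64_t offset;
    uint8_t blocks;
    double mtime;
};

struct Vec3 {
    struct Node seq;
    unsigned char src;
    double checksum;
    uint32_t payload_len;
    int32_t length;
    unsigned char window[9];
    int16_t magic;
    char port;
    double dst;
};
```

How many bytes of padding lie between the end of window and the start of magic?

1

Node: @0: offset [8B, align 8] → 8; @8: blocks [1B, align 1] → 9; +7 pad (align 8); @16: mtime [8B, align 8] → 24; size 24, align 8
@0: seq [24B, align 8] → 24
@24: src [1B, align 1] → 25
+7 pad (align 8)
@32: checksum [8B, align 8] → 40
@40: payload_len [4B, align 4] → 44
@44: length [4B, align 4] → 48
@48: window [9B, align 1] → 57
+1 pad (align 2)
@58: magic [2B, align 2] → 60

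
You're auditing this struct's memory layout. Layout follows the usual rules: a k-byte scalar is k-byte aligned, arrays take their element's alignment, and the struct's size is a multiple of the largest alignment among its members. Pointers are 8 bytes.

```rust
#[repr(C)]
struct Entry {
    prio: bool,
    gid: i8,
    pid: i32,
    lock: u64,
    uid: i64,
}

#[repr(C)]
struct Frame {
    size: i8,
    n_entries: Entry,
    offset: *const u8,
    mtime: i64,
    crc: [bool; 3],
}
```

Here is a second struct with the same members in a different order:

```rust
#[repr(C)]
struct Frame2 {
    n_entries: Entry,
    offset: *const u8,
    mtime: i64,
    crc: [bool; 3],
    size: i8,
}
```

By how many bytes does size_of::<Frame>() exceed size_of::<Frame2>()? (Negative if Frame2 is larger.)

8

Entry: prio at 0 (size 1, align 1) → ends 1; gid at 1 (size 1, align 1) → ends 2; pad 2 to align 4 for pid; pid at 4 (size 4, align 4) → ends 8; lock at 8 (size 8, align 8) → ends 16; uid at 16 (size 8, align 8) → ends 24; total 24 bytes, alignment 8
size at 0 (size 1, align 1) → ends 1
pad 7 to align 8 for n_entries
n_entries at 8 (size 24, align 8) → ends 32
offset at 32 (size 8, align 8) → ends 40
mtime at 40 (size 8, align 8) → ends 48
crc at 48 (size 3, align 1) → ends 51
tail pad 5 to reach multiple of 8
total 56 bytes, alignment 8
— Frame2 —
n_entries at 0 (size 24, align 8) → ends 24
offset at 24 (size 8, align 8) → ends 32
mtime at 32 (size 8, align 8) → ends 40
crc at 40 (size 3, align 1) → ends 43
size at 43 (size 1, align 1) → ends 44
tail pad 4 to reach multiple of 8
total 48 bytes, alignment 8
56 − 48 = 8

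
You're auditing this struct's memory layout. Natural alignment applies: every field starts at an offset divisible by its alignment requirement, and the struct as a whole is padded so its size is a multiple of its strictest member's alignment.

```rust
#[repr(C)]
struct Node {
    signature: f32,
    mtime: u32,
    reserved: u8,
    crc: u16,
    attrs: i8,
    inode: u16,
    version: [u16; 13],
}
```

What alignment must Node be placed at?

4

member alignments: signature=4, mtime=4, reserved=1, crc=2, attrs=1, inode=2, version=2
max = 4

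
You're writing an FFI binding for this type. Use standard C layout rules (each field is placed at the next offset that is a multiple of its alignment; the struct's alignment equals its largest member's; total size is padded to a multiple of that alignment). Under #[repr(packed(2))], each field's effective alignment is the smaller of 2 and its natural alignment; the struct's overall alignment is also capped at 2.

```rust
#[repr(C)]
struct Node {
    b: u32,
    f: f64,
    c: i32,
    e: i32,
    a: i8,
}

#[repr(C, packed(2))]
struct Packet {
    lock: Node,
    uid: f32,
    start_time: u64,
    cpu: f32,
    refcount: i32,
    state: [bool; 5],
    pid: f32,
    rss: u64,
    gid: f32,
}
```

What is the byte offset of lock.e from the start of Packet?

20

Node: 0..4  b  (4B, 4-aligned); 4..8  -- padding (4B); 8..16  f  (8B, 8-aligned); 16..20  c  (4B, 4-aligned); 20..24  e  (4B, 4-aligned); 24..25  a  (1B, 1-aligned); 25..32  -- tail padding (7B); sizeof = 32, alignof = 8
0..32  lock  (32B, 2-aligned)
within Node: e at 20
0 + 20 = 20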